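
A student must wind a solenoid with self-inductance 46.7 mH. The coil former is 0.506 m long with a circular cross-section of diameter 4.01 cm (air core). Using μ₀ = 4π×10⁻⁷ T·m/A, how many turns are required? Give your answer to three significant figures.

A = π(d/2)² = π(2.005×10^-2 m)² = 1.263×10^-3 m².
From L = μ₀N²A/ℓ, N = √(Lℓ / (μ₀A)).
N = √[(4.670×10^-2)(0.506) / ((4π×10⁻⁷)×1.263×10^-3)] = √(1.489×10^7) ≈ 3858.7.

N ≈ 3860 turns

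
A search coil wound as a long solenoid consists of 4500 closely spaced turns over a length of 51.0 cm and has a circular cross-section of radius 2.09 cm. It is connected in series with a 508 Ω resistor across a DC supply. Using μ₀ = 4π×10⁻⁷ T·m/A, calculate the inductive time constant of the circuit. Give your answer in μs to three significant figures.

A = πr² = π(2.090×10^-2 m)² = 1.372×10^-3 m².
L = μ₀N²A/ℓ = (4π×10⁻⁷)(4500)²(1.372×10^-3)/(0.51) = 6.847×10^-2 H.
τ = L/R = (6.847×10^-2)/(508) = 1.348×10^-4 s.

τ ≈ 135 μs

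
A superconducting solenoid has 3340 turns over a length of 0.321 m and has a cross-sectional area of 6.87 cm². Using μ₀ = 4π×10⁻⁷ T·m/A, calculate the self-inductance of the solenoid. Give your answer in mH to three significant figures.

L ≈ 30.0 mH

A = 6.87 cm² = 6.870×10^-4 m².
For a long solenoid, L = μ₀N²A/ℓ.
L = (4π×10⁻⁷)(3340)²(6.870×10^-4)/(0.321 m) = 3.000×10^-2 H.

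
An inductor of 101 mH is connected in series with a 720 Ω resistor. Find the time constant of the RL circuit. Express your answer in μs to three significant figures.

τ = L/R = (0.101 H)/(720 Ω) = 1.403×10^-4 s.

τ ≈ 140 μs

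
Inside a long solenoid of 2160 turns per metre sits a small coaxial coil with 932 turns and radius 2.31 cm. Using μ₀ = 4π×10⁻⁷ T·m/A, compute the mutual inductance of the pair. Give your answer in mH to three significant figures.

M ≈ 4.24 mH

The outer solenoid produces a uniform field B₁ = μ₀n₁I₁ across the inner coil,
so the flux linkage is N₂Φ = N₂B₁A₂ = μ₀n₁N₂A₂·I₁, giving M = μ₀n₁N₂A₂.
A₂ = πr² = π(2.310×10^-2 m)² = 1.676×10^-3 m².
M = (4π×10⁻⁷)(2160)(932)(1.676×10^-3) = 4.241×10^-3 H.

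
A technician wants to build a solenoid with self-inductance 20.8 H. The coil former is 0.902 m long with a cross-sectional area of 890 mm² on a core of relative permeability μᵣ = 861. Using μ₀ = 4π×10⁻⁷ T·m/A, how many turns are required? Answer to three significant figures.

N ≈ 4410 turns

A = 890 mm² = 8.900×10^-4 m².
From L = μ₀μᵣN²A/ℓ, N = √(Lℓ / (μ₀μᵣA)).
N = √[(20.8)(0.902) / ((4π×10⁻⁷)(861)×8.900×10^-4)] = √(1.948×10^7) ≈ 4414.0.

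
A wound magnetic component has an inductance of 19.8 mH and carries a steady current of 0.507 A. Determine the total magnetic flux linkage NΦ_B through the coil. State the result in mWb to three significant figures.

From L = NΦ_B/I, the flux linkage is NΦ_B = LI.
NΦ_B = (1.980×10^-2 H)(0.507 A) = 1.004×10^-2 Wb.

NΦ_B ≈ 10.0 mWb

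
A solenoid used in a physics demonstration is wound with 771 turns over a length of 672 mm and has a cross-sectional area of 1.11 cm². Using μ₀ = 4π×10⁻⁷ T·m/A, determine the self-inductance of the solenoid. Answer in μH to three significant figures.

A = 1.11 cm² = 1.110×10^-4 m².
For a long solenoid, L = μ₀N²A/ℓ.
L = (4π×10⁻⁷)(771)²(1.110×10^-4)/(0.672 m) = 1.234×10^-4 H.

L ≈ 123 μH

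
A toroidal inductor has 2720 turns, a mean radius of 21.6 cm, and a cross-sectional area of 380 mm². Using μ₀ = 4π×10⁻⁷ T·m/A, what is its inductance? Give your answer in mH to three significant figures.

For a thin toroid, L = μ₀N²A/(2πR).
L = (4π×10⁻⁷)(2720)²(3.800×10^-4) / (2π×0.216 m) = 2.603×10^-3 H.

L ≈ 2.60 mH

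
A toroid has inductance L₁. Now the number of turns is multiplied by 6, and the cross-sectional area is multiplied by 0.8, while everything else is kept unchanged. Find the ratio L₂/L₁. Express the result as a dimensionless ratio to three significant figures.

L₂/L₁ = 28.8

For a toroid, L ∝ μᵣN²A/R.
L₂/L₁ = (6)^2 × (0.8) = 28.8.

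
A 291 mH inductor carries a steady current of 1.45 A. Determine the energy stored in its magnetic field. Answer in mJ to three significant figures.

U ≈ 306 mJ

Stored magnetic energy: U = ½LI².
U = ½(0.291 H)(1.45 A)² = 0.3059 J.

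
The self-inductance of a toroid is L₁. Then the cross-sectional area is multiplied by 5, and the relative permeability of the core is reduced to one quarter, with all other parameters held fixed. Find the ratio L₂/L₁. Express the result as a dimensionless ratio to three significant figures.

For a toroid, L ∝ μᵣN²A/R.
L₂/L₁ = (5) × (0.25) = 1.25.

L₂/L₁ = 1.25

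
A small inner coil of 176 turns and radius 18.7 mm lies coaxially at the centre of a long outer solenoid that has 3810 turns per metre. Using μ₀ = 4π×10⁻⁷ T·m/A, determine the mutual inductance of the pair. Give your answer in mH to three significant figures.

M ≈ 0.926 mH

The outer solenoid produces a uniform field B₁ = μ₀n₁I₁ across the inner coil,
so the flux linkage is N₂Φ = N₂B₁A₂ = μ₀n₁N₂A₂·I₁, giving M = μ₀n₁N₂A₂.
A₂ = πr² = π(1.870×10^-2 m)² = 1.099×10^-3 m².
M = (4π×10⁻⁷)(3810)(176)(1.099×10^-3) = 9.257×10^-4 H.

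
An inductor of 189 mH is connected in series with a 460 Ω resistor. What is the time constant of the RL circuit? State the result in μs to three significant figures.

τ ≈ 411 μs

τ = L/R = (0.189 H)/(460 Ω) = 4.109×10^-4 s.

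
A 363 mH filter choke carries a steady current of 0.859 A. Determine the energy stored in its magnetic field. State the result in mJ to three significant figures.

U ≈ 134 mJ

Stored magnetic energy: U = ½LI².
U = ½(0.363 H)(0.859 A)² = 0.1339 J.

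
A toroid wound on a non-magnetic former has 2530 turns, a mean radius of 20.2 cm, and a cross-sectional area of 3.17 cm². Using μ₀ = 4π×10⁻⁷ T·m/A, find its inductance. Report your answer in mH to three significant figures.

L ≈ 2.01 mH

For a thin toroid, L = μ₀N²A/(2πR).
L = (4π×10⁻⁷)(2530)²(3.170×10^-4) / (2π×0.202 m) = 2.009×10^-3 H.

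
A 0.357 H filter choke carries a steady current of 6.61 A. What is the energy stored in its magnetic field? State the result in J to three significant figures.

Stored magnetic energy: U = ½LI².
U = ½(0.357 H)(6.61 A)² = 7.799 J.

U ≈ 7.80 J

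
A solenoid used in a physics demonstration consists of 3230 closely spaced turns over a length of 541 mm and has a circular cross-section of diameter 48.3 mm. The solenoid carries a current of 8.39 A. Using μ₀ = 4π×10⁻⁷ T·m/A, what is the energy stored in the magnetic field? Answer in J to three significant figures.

U ≈ 1.56 J

A = π(d/2)² = π(2.415×10^-2 m)² = 1.832×10^-3 m².
L = μ₀N²A/ℓ = (4π×10⁻⁷)(3230)²(1.832×10^-3)/(0.541) = 4.440×10^-2 H.
U = ½LI² = ½(4.440×10^-2)(8.39)² = 1.563 J.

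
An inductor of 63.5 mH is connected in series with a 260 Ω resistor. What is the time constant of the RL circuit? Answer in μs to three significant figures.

τ ≈ 244 μs

τ = L/R = (6.350×10^-2 H)/(260 Ω) = 2.442×10^-4 s.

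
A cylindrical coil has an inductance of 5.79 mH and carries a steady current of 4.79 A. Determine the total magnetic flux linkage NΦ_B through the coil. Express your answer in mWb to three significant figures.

From L = NΦ_B/I, the flux linkage is NΦ_B = LI.
NΦ_B = (5.790×10^-3 H)(4.79 A) = 2.773×10^-2 Wb.

NΦ_B ≈ 27.7 mWb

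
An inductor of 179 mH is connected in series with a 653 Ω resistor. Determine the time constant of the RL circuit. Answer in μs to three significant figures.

τ ≈ 274 μs

τ = L/R = (0.179 H)/(653 Ω) = 2.741×10^-4 s.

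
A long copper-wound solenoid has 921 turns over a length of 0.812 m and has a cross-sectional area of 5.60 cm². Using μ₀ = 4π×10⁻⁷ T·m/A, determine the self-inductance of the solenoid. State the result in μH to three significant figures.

A = 5.60 cm² = 5.600×10^-4 m².
For a long solenoid, L = μ₀N²A/ℓ.
L = (4π×10⁻⁷)(921)²(5.600×10^-4)/(0.812 m) = 7.351×10^-4 H.

L ≈ 735 μH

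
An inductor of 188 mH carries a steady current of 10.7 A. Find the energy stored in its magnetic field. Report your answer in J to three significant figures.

U ≈ 10.8 J

Stored magnetic energy: U = ½LI².
U = ½(0.188 H)(10.7 A)² = 10.76 J.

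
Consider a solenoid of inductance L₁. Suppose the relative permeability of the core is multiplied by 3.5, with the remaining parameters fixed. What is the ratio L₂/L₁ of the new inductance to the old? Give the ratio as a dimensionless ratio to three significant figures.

For a solenoid, L ∝ μᵣN²A/ℓ.
L₂/L₁ = (3.5) = 3.50.

L₂/L₁ = 3.50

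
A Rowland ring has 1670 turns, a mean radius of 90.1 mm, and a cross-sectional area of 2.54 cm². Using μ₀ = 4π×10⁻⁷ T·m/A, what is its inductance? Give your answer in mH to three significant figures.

L ≈ 1.57 mH

For a thin toroid, L = μ₀N²A/(2πR).
L = (4π×10⁻⁷)(1670)²(2.540×10^-4) / (2π×9.010×10^-2 m) = 1.572×10^-3 H.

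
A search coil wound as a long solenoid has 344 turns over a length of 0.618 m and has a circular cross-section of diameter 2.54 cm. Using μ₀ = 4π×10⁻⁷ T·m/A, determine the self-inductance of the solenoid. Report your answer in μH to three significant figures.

A = π(d/2)² = π(1.270×10^-2 m)² = 5.067×10^-4 m².
For a long solenoid, L = μ₀N²A/ℓ.
L = (4π×10⁻⁷)(344)²(5.067×10^-4)/(0.618 m) = 1.219×10^-4 H.

L ≈ 122 μH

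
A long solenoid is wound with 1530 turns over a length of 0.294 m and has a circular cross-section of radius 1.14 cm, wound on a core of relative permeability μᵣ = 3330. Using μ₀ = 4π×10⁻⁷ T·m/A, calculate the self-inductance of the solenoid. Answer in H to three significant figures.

A = πr² = π(1.140×10^-2 m)² = 4.083×10^-4 m².
For a long solenoid, L = μ₀μᵣN²A/ℓ.
L = (4π×10⁻⁷)(3330)(1530)²(4.083×10^-4)/(0.294 m) = 13.6 H.

L ≈ 13.6 H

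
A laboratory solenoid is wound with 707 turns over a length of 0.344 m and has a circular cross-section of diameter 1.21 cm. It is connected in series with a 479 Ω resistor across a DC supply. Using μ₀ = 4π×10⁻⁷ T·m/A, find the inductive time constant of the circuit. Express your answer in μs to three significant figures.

τ ≈ 0.438 μs

A = π(d/2)² = π(6.050×10^-3 m)² = 1.150×10^-4 m².
L = μ₀N²A/ℓ = (4π×10⁻⁷)(707)²(1.150×10^-4)/(0.344) = 2.100×10^-4 H.
τ = L/R = (2.100×10^-4)/(479) = 4.383×10^-7 s.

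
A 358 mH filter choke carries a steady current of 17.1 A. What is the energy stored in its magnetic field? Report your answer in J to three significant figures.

U ≈ 52.3 J

Stored magnetic energy: U = ½LI².
U = ½(0.358 H)(17.1 A)² = 52.34 J.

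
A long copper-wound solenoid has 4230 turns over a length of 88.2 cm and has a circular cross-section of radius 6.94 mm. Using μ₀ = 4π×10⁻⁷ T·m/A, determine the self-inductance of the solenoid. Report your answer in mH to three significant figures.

A = πr² = π(6.940×10^-3 m)² = 1.513×10^-4 m².
For a long solenoid, L = μ₀N²A/ℓ.
L = (4π×10⁻⁷)(4230)²(1.513×10^-4)/(0.882 m) = 3.857×10^-3 H.

L ≈ 3.86 mH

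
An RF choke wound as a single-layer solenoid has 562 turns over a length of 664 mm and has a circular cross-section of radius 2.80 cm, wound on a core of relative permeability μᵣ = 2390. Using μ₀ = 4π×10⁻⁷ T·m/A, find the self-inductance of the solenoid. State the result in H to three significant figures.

A = πr² = π(2.800×10^-2 m)² = 2.463×10^-3 m².
For a long solenoid, L = μ₀μᵣN²A/ℓ.
L = (4π×10⁻⁷)(2390)(562)²(2.463×10^-3)/(0.664 m) = 3.519 H.

L ≈ 3.52 H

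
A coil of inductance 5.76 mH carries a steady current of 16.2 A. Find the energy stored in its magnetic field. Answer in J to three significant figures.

Stored magnetic energy: U = ½LI².
U = ½(5.760×10^-3 H)(16.2 A)² = 0.7558 J.

U ≈ 0.756 J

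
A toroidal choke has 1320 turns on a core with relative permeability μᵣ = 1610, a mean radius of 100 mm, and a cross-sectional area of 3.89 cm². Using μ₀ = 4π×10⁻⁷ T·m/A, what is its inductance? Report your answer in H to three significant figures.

For a thin toroid, L = μ₀μᵣN²A/(2πR).
L = (4π×10⁻⁷)(1610)(1320)²(3.890×10^-4) / (2π×0.1 m) = 2.182 H.

L ≈ 2.18 H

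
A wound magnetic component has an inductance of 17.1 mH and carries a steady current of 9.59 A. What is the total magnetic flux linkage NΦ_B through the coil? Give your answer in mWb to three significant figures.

From L = NΦ_B/I, the flux linkage is NΦ_B = LI.
NΦ_B = (1.710×10^-2 H)(9.59 A) = 0.164 Wb.

NΦ_B ≈ 164 mWb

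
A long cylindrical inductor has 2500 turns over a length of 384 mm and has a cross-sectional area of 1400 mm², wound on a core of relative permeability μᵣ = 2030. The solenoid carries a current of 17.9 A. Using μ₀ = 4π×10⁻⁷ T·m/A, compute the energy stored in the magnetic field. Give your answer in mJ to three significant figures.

U ≈ 9310000 mJ

A = 1400 mm² = 1.400×10^-3 m².
L = μ₀μᵣN²A/ℓ = (4π×10⁻⁷)(2030)(2500)²(1.400×10^-3)/(0.384) = 58.13 H.
U = ½LI² = ½(58.13)(17.9)² = 9.312×10^3 J.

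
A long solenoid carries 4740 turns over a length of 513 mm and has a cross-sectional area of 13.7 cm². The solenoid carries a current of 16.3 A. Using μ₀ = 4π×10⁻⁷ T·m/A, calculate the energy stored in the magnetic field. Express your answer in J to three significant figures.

A = 13.7 cm² = 1.370×10^-3 m².
L = μ₀N²A/ℓ = (4π×10⁻⁷)(4740)²(1.370×10^-3)/(0.513) = 7.540×10^-2 H.
U = ½LI² = ½(7.540×10^-2)(16.3)² = 10.02 J.

U ≈ 10.0 J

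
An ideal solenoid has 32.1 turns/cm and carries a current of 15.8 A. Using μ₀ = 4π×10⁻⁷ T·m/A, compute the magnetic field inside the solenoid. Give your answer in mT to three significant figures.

Inside a long solenoid, B = μ₀nI.
B = (4π×10⁻⁷)(3.210×10^3 m⁻¹)(15.8 A) = 6.373×10^-2 T.

B ≈ 63.7 mT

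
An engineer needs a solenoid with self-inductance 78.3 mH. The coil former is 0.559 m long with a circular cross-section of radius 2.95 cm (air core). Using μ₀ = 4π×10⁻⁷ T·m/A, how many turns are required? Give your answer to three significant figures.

N ≈ 3570 turns

A = πr² = π(2.950×10^-2 m)² = 2.734×10^-3 m².
From L = μ₀N²A/ℓ, N = √(Lℓ / (μ₀A)).
N = √[(7.830×10^-2)(0.559) / ((4π×10⁻⁷)×2.734×10^-3)] = √(1.274×10^7) ≈ 3569.3.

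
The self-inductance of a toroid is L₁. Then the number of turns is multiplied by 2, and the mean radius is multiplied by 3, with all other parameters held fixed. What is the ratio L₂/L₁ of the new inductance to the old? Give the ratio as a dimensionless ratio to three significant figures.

L₂/L₁ = 1.33

For a toroid, L ∝ μᵣN²A/R.
L₂/L₁ = (2)^2 × (3)^-1 = 1.33.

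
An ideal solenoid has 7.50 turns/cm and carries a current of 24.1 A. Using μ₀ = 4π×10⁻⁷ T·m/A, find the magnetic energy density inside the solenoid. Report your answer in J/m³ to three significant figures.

u ≈ 205 J/m³

B = μ₀nI = (4π×10⁻⁷)(750)(24.1) = 2.271×10^-2 T.
u = B²/(2μ₀) = (2.271×10^-2)²/(2×4π×10⁻⁷) = 205.3 J/m³.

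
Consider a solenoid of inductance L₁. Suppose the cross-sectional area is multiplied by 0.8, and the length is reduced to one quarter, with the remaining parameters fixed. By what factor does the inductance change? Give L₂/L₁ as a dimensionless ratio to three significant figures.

For a solenoid, L ∝ μᵣN²A/ℓ.
L₂/L₁ = (0.8) × (0.25)^-1 = 3.20.

L₂/L₁ = 3.20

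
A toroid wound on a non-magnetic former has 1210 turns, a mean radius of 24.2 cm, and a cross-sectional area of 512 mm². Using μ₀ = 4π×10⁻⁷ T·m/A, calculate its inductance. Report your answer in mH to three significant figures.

L ≈ 0.620 mH

For a thin toroid, L = μ₀N²A/(2πR).
L = (4π×10⁻⁷)(1210)²(5.120×10^-4) / (2π×0.242 m) = 6.195×10^-4 H.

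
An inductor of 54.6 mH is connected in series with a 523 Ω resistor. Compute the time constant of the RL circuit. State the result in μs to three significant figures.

τ = L/R = (5.460×10^-2 H)/(523 Ω) = 1.044×10^-4 s.

τ ≈ 104 μs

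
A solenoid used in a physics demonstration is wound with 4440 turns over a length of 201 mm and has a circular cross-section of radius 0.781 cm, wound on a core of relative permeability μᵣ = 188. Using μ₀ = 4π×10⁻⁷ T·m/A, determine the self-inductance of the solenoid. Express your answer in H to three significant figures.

L ≈ 4.44 H

A = πr² = π(7.810×10^-3 m)² = 1.916×10^-4 m².
For a long solenoid, L = μ₀μᵣN²A/ℓ.
L = (4π×10⁻⁷)(188)(4440)²(1.916×10^-4)/(0.201 m) = 4.44 H.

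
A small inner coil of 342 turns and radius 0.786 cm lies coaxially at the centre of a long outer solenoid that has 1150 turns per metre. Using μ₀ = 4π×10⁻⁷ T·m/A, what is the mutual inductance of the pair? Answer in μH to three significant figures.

M ≈ 95.9 μH

The outer solenoid produces a uniform field B₁ = μ₀n₁I₁ across the inner coil,
so the flux linkage is N₂Φ = N₂B₁A₂ = μ₀n₁N₂A₂·I₁, giving M = μ₀n₁N₂A₂.
A₂ = πr² = π(7.860×10^-3 m)² = 1.941×10^-4 m².
M = (4π×10⁻⁷)(1150)(342)(1.941×10^-4) = 9.592×10^-5 H.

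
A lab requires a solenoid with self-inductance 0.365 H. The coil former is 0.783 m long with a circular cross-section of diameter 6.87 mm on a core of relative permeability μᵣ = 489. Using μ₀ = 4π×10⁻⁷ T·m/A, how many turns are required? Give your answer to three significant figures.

A = π(d/2)² = π(3.435×10^-3 m)² = 3.707×10^-5 m².
From L = μ₀μᵣN²A/ℓ, N = √(Lℓ / (μ₀μᵣA)).
N = √[(0.365)(0.783) / ((4π×10⁻⁷)(489)×3.707×10^-5)] = √(1.2547×10^7) ≈ 3542.1.

N ≈ 3540 turns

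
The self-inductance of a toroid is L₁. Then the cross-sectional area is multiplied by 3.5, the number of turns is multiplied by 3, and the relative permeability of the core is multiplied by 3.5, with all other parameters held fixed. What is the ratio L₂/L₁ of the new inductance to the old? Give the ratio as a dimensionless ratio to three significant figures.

L₂/L₁ = 110

For a toroid, L ∝ μᵣN²A/R.
L₂/L₁ = (3.5) × (3)^2 × (3.5) = 110.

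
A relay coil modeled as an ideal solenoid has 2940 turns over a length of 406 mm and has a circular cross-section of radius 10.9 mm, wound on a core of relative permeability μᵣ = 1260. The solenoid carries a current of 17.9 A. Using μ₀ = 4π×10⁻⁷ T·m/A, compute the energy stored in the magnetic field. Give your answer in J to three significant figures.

U ≈ 2020 J

A = πr² = π(1.090×10^-2 m)² = 3.733×10^-4 m².
L = μ₀μᵣN²A/ℓ = (4π×10⁻⁷)(1260)(2940)²(3.733×10^-4)/(0.406) = 12.58 H.
U = ½LI² = ½(12.58)(17.9)² = 2.016×10^3 J.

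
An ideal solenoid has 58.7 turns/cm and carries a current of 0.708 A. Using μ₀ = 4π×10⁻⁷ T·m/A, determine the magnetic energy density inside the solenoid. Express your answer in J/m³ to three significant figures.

B = μ₀nI = (4π×10⁻⁷)(5.870×10^3)(0.708) = 5.223×10^-3 T.
u = B²/(2μ₀) = (5.223×10^-3)²/(2×4π×10⁻⁷) = 10.85 J/m³.

u ≈ 10.9 J/m³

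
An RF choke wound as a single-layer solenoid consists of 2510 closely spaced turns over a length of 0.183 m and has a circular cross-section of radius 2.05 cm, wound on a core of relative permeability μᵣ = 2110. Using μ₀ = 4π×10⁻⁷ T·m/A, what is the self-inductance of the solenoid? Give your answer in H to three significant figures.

L ≈ 121 H

A = πr² = π(2.050×10^-2 m)² = 1.320×10^-3 m².
For a long solenoid, L = μ₀μᵣN²A/ℓ.
L = (4π×10⁻⁷)(2110)(2510)²(1.320×10^-3)/(0.183 m) = 120.5 H.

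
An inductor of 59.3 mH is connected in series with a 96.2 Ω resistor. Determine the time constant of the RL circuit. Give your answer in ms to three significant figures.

τ = L/R = (5.930×10^-2 H)/(96.2 Ω) = 6.164×10^-4 s.

τ ≈ 0.616 ms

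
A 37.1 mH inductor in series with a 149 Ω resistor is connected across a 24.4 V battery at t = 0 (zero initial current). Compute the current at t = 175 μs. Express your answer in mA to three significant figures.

I ≈ 82.7 mA

τ = L/R = 3.710×10^-2/149 = 2.490×10^-4 s; final current I_∞ = ε/R = 24.4/149 = 0.1638 A.
I(t) = I_∞(1 − e^(−t/τ)) with t/τ = 0.703.
I = (0.1638)(1 − e^(−0.703)) = 8.267×10^-2 A.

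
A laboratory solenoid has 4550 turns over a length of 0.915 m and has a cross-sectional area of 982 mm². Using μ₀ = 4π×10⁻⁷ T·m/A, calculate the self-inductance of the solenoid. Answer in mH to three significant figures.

L ≈ 27.9 mH

A = 982 mm² = 9.820×10^-4 m².
For a long solenoid, L = μ₀N²A/ℓ.
L = (4π×10⁻⁷)(4550)²(9.820×10^-4)/(0.915 m) = 2.792×10^-2 H.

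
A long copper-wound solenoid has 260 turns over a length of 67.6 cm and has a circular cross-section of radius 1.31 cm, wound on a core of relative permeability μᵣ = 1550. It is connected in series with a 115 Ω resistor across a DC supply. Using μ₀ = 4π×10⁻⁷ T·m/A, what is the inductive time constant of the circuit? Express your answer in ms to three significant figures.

A = πr² = π(1.310×10^-2 m)² = 5.391×10^-4 m².
L = μ₀μᵣN²A/ℓ = (4π×10⁻⁷)(1550)(260)²(5.391×10^-4)/(0.676) = 0.105 H.
τ = L/R = (0.105)/(115) = 9.131×10^-4 s.

τ ≈ 0.913 ms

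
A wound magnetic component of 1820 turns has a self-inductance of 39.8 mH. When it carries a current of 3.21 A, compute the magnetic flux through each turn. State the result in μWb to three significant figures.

Φ_B ≈ 70.2 μWb

From L = NΦ_B/I, the flux per turn is Φ_B = LI/N.
Φ_B = (3.980×10^-2 H)(3.21 A)/1820 = 7.020×10^-5 Wb.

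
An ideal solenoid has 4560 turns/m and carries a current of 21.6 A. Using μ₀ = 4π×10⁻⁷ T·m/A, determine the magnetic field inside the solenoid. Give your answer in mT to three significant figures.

B ≈ 124 mT

Inside a long solenoid, B = μ₀nI.
B = (4π×10⁻⁷)(4.560×10^3 m⁻¹)(21.6 A) = 0.1238 T.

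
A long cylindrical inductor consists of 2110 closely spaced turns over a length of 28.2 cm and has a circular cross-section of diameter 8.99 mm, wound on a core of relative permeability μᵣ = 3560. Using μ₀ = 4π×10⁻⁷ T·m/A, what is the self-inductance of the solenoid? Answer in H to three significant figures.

A = π(d/2)² = π(4.495×10^-3 m)² = 6.348×10^-5 m².
For a long solenoid, L = μ₀μᵣN²A/ℓ.
L = (4π×10⁻⁷)(3560)(2110)²(6.348×10^-5)/(0.282 m) = 4.483 H.

L ≈ 4.48 H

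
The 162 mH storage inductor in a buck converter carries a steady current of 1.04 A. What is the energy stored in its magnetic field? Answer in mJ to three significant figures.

Stored magnetic energy: U = ½LI².
U = ½(0.162 H)(1.04 A)² = 8.761×10^-2 J.

U ≈ 87.6 mJ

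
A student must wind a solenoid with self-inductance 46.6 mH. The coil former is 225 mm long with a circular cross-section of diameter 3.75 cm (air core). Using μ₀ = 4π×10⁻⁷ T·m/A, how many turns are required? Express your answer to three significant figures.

A = π(d/2)² = π(1.875×10^-2 m)² = 1.104×10^-3 m².
From L = μ₀N²A/ℓ, N = √(Lℓ / (μ₀A)).
N = √[(4.660×10^-2)(0.225) / ((4π×10⁻⁷)×1.104×10^-3)] = √(7.5545×10^6) ≈ 2748.5.

N ≈ 2750 turns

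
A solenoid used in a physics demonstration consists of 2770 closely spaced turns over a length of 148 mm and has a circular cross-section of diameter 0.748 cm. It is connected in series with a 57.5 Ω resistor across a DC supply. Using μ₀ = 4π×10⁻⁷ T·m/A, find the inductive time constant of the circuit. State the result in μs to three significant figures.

A = π(d/2)² = π(3.740×10^-3 m)² = 4.394×10^-5 m².
L = μ₀N²A/ℓ = (4π×10⁻⁷)(2770)²(4.394×10^-5)/(0.148) = 2.863×10^-3 H.
τ = L/R = (2.863×10^-3)/(57.5) = 4.979×10^-5 s.

τ ≈ 49.8 μs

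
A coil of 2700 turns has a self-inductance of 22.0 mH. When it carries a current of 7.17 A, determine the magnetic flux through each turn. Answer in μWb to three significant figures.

Φ_B ≈ 58.4 μWb

From L = NΦ_B/I, the flux per turn is Φ_B = LI/N.
Φ_B = (2.200×10^-2 H)(7.17 A)/2700 = 5.842×10^-5 Wb.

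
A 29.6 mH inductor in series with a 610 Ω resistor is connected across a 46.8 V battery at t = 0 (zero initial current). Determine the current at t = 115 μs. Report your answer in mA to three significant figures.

I ≈ 69.5 mA

τ = L/R = 2.960×10^-2/610 = 4.852×10^-5 s; final current I_∞ = ε/R = 46.8/610 = 7.672×10^-2 A.
I(t) = I_∞(1 − e^(−t/τ)) with t/τ = 2.370.
I = (7.672×10^-2)(1 − e^(−2.370)) = 6.9549×10^-2 A.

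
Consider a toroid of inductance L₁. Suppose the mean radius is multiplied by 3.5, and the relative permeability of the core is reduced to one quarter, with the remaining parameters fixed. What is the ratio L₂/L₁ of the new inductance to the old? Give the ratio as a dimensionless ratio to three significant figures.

For a toroid, L ∝ μᵣN²A/R.
L₂/L₁ = (3.5)^-1 × (0.25) = 0.0714.

L₂/L₁ = 0.0714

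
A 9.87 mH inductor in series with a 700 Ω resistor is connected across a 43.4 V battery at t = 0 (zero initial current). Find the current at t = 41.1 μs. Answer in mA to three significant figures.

I ≈ 58.6 mA

τ = L/R = 9.870×10^-3/700 = 1.410×10^-5 s; final current I_∞ = ε/R = 43.4/700 = 6.200×10^-2 A.
I(t) = I_∞(1 − e^(−t/τ)) with t/τ = 2.915.
I = (6.200×10^-2)(1 − e^(−2.915)) = 5.864×10^-2 A.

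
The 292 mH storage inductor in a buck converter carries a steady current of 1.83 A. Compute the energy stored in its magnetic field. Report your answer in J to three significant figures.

Stored magnetic energy: U = ½LI².
U = ½(0.292 H)(1.83 A)² = 0.4889 J.

U ≈ 0.489 J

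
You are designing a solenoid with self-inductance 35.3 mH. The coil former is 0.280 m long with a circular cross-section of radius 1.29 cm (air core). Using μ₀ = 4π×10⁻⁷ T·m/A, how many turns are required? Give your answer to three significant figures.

A = πr² = π(1.290×10^-2 m)² = 5.228×10^-4 m².
From L = μ₀N²A/ℓ, N = √(Lℓ / (μ₀A)).
N = √[(3.530×10^-2)(0.28) / ((4π×10⁻⁷)×5.228×10^-4)] = √(1.5045×10^7) ≈ 3878.8.

N ≈ 3880 turns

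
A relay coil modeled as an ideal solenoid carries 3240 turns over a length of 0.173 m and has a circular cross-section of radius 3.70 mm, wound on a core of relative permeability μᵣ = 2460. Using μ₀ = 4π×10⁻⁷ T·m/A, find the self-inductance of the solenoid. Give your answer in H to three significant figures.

A = πr² = π(3.700×10^-3 m)² = 4.301×10^-5 m².
For a long solenoid, L = μ₀μᵣN²A/ℓ.
L = (4π×10⁻⁷)(2460)(3240)²(4.301×10^-5)/(0.173 m) = 8.068 H.

L ≈ 8.07 H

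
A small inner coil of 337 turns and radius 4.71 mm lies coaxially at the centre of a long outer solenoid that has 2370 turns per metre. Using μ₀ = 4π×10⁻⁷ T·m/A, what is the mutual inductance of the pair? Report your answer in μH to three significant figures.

The outer solenoid produces a uniform field B₁ = μ₀n₁I₁ across the inner coil,
so the flux linkage is N₂Φ = N₂B₁A₂ = μ₀n₁N₂A₂·I₁, giving M = μ₀n₁N₂A₂.
A₂ = πr² = π(4.710×10^-3 m)² = 6.969×10^-5 m².
M = (4π×10⁻⁷)(2370)(337)(6.969×10^-5) = 6.9949×10^-5 H.

M ≈ 69.9 μH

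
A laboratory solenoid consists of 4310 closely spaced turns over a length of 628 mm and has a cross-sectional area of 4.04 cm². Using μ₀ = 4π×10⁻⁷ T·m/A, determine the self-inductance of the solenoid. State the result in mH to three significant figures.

A = 4.04 cm² = 4.040×10^-4 m².
For a long solenoid, L = μ₀N²A/ℓ.
L = (4π×10⁻⁷)(4310)²(4.040×10^-4)/(0.628 m) = 1.502×10^-2 H.

L ≈ 15.0 mH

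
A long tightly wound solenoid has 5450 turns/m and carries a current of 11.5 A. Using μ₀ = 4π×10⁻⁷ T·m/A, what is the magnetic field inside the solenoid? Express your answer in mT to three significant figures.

Inside a long solenoid, B = μ₀nI.
B = (4π×10⁻⁷)(5.450×10^3 m⁻¹)(11.5 A) = 7.876×10^-2 T.

B ≈ 78.8 mT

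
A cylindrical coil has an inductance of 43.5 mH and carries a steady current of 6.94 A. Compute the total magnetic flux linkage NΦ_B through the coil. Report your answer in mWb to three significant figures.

From L = NΦ_B/I, the flux linkage is NΦ_B = LI.
NΦ_B = (4.350×10^-2 H)(6.94 A) = 0.3019 Wb.

NΦ_B ≈ 302 mWb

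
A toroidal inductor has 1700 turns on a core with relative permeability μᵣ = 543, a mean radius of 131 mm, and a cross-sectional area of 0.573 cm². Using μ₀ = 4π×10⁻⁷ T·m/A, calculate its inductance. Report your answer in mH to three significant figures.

L ≈ 137 mH

For a thin toroid, L = μ₀μᵣN²A/(2πR).
L = (4π×10⁻⁷)(543)(1700)²(5.730×10^-5) / (2π×0.131 m) = 0.1373 H.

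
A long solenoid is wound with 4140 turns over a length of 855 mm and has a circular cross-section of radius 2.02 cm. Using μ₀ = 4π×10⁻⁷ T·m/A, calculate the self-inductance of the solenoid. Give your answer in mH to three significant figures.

A = πr² = π(2.020×10^-2 m)² = 1.282×10^-3 m².
For a long solenoid, L = μ₀N²A/ℓ.
L = (4π×10⁻⁷)(4140)²(1.282×10^-3)/(0.855 m) = 3.229×10^-2 H.

L ≈ 32.3 mH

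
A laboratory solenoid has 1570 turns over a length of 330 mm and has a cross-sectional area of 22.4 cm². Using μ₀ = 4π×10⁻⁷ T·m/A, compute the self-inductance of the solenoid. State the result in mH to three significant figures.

A = 22.4 cm² = 2.240×10^-3 m².
For a long solenoid, L = μ₀N²A/ℓ.
L = (4π×10⁻⁷)(1570)²(2.240×10^-3)/(0.33 m) = 2.103×10^-2 H.

L ≈ 21.0 mH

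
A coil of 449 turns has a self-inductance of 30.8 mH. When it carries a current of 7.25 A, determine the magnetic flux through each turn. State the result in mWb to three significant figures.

Φ_B ≈ 0.497 mWb

From L = NΦ_B/I, the flux per turn is Φ_B = LI/N.
Φ_B = (3.080×10^-2 H)(7.25 A)/449 = 4.973×10^-4 Wb.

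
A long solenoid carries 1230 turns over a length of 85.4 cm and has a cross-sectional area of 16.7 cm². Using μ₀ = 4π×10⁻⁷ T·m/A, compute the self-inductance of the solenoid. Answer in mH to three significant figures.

L ≈ 3.72 mH

A = 16.7 cm² = 1.670×10^-3 m².
For a long solenoid, L = μ₀N²A/ℓ.
L = (4π×10⁻⁷)(1230)²(1.670×10^-3)/(0.854 m) = 3.718×10^-3 H.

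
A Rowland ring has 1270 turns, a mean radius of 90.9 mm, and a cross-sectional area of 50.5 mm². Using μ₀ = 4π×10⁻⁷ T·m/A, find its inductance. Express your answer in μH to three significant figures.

L ≈ 179 μH

For a thin toroid, L = μ₀N²A/(2πR).
L = (4π×10⁻⁷)(1270)²(5.050×10^-5) / (2π×9.090×10^-2 m) = 1.792×10^-4 H.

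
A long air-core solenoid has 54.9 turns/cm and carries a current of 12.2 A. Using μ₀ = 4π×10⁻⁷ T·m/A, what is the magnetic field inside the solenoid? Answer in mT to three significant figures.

B ≈ 84.2 mT

Inside a long solenoid, B = μ₀nI.
B = (4π×10⁻⁷)(5.490×10^3 m⁻¹)(12.2 A) = 8.417×10^-2 T.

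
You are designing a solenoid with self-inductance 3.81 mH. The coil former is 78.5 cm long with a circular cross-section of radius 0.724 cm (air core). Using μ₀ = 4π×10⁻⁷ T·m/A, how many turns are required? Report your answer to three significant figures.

N ≈ 3800 turns

A = πr² = π(7.240×10^-3 m)² = 1.647×10^-4 m².
From L = μ₀N²A/ℓ, N = √(Lℓ / (μ₀A)).
N = √[(3.810×10^-3)(0.785) / ((4π×10⁻⁷)×1.647×10^-4)] = √(1.445×10^7) ≈ 3801.7.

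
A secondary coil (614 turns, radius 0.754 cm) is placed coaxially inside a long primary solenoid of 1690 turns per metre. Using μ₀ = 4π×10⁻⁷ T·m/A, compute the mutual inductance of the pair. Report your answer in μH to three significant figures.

The outer solenoid produces a uniform field B₁ = μ₀n₁I₁ across the inner coil,
so the flux linkage is N₂Φ = N₂B₁A₂ = μ₀n₁N₂A₂·I₁, giving M = μ₀n₁N₂A₂.
A₂ = πr² = π(7.540×10^-3 m)² = 1.786×10^-4 m².
M = (4π×10⁻⁷)(1690)(614)(1.786×10^-4) = 2.329×10^-4 H.

M ≈ 233 μH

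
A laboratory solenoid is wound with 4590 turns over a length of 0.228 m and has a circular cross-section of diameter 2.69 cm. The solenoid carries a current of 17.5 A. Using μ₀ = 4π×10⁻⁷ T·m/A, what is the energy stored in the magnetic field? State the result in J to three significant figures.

A = π(d/2)² = π(1.345×10^-2 m)² = 5.683×10^-4 m².
L = μ₀N²A/ℓ = (4π×10⁻⁷)(4590)²(5.683×10^-4)/(0.228) = 6.599×10^-2 H.
U = ½LI² = ½(6.599×10^-2)(17.5)² = 10.11 J.

U ≈ 10.1 J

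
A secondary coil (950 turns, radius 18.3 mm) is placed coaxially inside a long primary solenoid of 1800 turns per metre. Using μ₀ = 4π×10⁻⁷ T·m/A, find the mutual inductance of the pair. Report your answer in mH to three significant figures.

The outer solenoid produces a uniform field B₁ = μ₀n₁I₁ across the inner coil,
so the flux linkage is N₂Φ = N₂B₁A₂ = μ₀n₁N₂A₂·I₁, giving M = μ₀n₁N₂A₂.
A₂ = πr² = π(1.830×10^-2 m)² = 1.052×10^-3 m².
M = (4π×10⁻⁷)(1800)(950)(1.052×10^-3) = 2.261×10^-3 H.

M ≈ 2.26 mH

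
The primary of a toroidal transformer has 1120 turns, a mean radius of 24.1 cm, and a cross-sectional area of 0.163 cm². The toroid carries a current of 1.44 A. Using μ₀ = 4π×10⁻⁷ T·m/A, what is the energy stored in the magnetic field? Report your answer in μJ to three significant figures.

U ≈ 17.6 μJ

L = μ₀N²A/(2πR) = (4π×10⁻⁷)(1120)²(1.630×10^-5)/(2π×0.241) = 1.697×10^-5 H.
U = ½LI² = ½(1.697×10^-5)(1.44)² = 1.759×10^-5 J.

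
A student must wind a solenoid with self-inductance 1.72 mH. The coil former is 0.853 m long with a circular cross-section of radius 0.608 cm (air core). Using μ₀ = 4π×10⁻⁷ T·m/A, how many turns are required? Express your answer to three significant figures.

N ≈ 3170 turns

A = πr² = π(6.080×10^-3 m)² = 1.161×10^-4 m².
From L = μ₀N²A/ℓ, N = √(Lℓ / (μ₀A)).
N = √[(1.720×10^-3)(0.853) / ((4π×10⁻⁷)×1.161×10^-4)] = √(1.005×10^7) ≈ 3170.7.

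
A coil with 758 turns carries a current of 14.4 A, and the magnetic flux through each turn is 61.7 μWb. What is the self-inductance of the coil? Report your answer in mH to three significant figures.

Self-inductance is defined by L = NΦ_B/I (flux linkage over current).
L = (758)(6.170×10^-5 Wb)/(14.4 A) = 3.248×10^-3 H.

L ≈ 3.25 mH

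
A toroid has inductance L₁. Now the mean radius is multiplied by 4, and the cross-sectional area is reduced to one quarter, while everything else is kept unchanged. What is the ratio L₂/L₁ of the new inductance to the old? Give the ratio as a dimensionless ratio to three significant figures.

For a toroid, L ∝ μᵣN²A/R.
L₂/L₁ = (4)^-1 × (0.25) = 0.0625.

L₂/L₁ = 0.0625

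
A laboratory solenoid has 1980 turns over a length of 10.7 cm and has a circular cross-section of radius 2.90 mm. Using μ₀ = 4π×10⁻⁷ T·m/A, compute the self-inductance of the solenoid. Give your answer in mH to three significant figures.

A = πr² = π(2.900×10^-3 m)² = 2.642×10^-5 m².
For a long solenoid, L = μ₀N²A/ℓ.
L = (4π×10⁻⁷)(1980)²(2.642×10^-5)/(0.107 m) = 1.216×10^-3 H.

L ≈ 1.22 mH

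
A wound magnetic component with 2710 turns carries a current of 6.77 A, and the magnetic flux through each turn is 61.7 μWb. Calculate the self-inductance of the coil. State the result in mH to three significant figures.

L ≈ 24.7 mH

Self-inductance is defined by L = NΦ_B/I (flux linkage over current).
L = (2710)(6.170×10^-5 Wb)/(6.77 A) = 2.470×10^-2 H.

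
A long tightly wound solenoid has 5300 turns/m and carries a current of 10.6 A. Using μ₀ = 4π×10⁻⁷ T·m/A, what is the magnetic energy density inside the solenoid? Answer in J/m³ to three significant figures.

u ≈ 1980 J/m³

B = μ₀nI = (4π×10⁻⁷)(5.300×10^3)(10.6) = 7.060×10^-2 T.
u = B²/(2μ₀) = (7.060×10^-2)²/(2×4π×10⁻⁷) = 1.983×10^3 J/m³.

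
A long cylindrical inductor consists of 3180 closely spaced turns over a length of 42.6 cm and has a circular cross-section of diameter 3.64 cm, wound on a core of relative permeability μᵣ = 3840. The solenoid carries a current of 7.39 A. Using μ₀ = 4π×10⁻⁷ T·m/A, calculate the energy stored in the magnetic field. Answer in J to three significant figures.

U ≈ 3250 J

A = π(d/2)² = π(1.820×10^-2 m)² = 1.041×10^-3 m².
L = μ₀μᵣN²A/ℓ = (4π×10⁻⁷)(3840)(3180)²(1.041×10^-3)/(0.426) = 119.2 H.
U = ½LI² = ½(119.2)(7.39)² = 3.2549×10^3 J.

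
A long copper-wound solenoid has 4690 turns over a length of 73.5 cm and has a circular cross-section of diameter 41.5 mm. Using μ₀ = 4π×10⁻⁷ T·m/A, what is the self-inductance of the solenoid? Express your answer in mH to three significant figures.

A = π(d/2)² = π(2.075×10^-2 m)² = 1.353×10^-3 m².
For a long solenoid, L = μ₀N²A/ℓ.
L = (4π×10⁻⁷)(4690)²(1.353×10^-3)/(0.735 m) = 5.087×10^-2 H.

L ≈ 50.9 mH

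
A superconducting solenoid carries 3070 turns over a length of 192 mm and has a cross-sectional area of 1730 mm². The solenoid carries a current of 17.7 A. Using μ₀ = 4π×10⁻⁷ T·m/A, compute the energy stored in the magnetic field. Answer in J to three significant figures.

U ≈ 16.7 J

A = 1730 mm² = 1.730×10^-3 m².
L = μ₀N²A/ℓ = (4π×10⁻⁷)(3070)²(1.730×10^-3)/(0.192) = 0.1067 H.
U = ½LI² = ½(0.1067)(17.7)² = 16.72 J.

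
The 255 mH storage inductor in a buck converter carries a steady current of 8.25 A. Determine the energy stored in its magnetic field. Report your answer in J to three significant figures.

Stored magnetic energy: U = ½LI².
U = ½(0.255 H)(8.25 A)² = 8.678 J.

U ≈ 8.68 J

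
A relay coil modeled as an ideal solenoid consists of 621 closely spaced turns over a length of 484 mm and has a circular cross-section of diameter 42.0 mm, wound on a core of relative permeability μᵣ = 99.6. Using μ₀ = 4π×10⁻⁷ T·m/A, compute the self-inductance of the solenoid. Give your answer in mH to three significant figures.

A = π(d/2)² = π(2.100×10^-2 m)² = 1.385×10^-3 m².
For a long solenoid, L = μ₀μᵣN²A/ℓ.
L = (4π×10⁻⁷)(99.6)(621)²(1.385×10^-3)/(0.484 m) = 0.1382 H.

L ≈ 138 mH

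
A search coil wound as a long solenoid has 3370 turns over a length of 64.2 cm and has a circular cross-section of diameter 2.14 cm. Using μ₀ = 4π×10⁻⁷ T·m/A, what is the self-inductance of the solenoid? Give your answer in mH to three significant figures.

L ≈ 8.00 mH

A = π(d/2)² = π(1.070×10^-2 m)² = 3.597×10^-4 m².
For a long solenoid, L = μ₀N²A/ℓ.
L = (4π×10⁻⁷)(3370)²(3.597×10^-4)/(0.642 m) = 7.996×10^-3 H.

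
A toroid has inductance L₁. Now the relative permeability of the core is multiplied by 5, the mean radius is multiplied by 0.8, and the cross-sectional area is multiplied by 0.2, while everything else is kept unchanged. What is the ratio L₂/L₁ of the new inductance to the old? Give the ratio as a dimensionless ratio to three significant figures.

For a toroid, L ∝ μᵣN²A/R.
L₂/L₁ = (5) × (0.8)^-1 × (0.2) = 1.25.

L₂/L₁ = 1.25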